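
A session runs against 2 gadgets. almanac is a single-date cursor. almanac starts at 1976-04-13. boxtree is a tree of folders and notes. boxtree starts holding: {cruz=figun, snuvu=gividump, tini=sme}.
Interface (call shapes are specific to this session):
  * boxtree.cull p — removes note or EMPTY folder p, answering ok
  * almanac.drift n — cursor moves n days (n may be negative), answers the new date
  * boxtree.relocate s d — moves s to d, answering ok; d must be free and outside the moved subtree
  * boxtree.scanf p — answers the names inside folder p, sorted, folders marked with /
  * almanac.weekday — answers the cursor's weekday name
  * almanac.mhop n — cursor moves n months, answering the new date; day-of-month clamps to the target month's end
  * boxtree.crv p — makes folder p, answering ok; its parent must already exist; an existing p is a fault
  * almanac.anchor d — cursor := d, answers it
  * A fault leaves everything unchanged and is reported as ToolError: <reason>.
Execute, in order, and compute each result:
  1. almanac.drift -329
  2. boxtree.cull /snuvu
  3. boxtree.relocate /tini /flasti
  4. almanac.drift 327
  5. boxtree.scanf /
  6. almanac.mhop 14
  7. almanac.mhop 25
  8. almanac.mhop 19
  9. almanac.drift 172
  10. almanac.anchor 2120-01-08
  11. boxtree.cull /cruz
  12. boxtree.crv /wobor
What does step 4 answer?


==> drift(n→-329)
<== 1975-05-20
==> cull(p→/snuvu)
<== ok
==> relocate(s→/tini, d→/flasti)
<== ok
==> drift(n→327)
<== 1976-04-11
==> scanf(p→/)
<== [cruz, flasti]
==> mhop(n→14)
<== 1977-06-11
==> mhop(n→25)
<== 1979-07-11
==> mhop(n→19)
<== 1981-02-11
==> drift(n→172)
<== 1981-08-02
==> anchor(d→2120-01-08)
<== 2120-01-08
==> cull(p→/cruz)
<== ok
==> crv(p→/wobor)
<== ok

Answer: 1976-04-11


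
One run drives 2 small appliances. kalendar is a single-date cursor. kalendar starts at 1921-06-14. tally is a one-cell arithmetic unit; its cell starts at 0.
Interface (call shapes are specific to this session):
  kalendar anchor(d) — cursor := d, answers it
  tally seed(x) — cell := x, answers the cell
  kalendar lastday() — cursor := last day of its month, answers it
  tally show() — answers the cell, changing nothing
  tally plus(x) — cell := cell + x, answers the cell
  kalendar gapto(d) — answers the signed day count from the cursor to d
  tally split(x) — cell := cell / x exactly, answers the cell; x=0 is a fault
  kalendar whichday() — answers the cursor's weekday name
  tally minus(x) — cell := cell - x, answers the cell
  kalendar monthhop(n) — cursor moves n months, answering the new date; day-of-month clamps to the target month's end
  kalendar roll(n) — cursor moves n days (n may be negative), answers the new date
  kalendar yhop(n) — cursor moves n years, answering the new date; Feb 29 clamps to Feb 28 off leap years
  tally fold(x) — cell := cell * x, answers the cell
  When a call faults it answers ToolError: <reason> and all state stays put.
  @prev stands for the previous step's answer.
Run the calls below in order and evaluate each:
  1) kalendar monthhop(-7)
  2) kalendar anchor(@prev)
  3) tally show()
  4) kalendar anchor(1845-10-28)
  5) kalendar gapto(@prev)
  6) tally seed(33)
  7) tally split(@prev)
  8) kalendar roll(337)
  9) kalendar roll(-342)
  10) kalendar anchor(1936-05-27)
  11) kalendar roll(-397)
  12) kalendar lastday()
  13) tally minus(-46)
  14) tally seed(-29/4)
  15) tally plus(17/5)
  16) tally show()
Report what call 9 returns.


// kalendar monthhop(-7) -> 1920-11-14
// kalendar anchor(@prev) -> 1920-11-14
// tally show() -> 0
// kalendar anchor(1845-10-28) -> 1845-10-28
// kalendar gapto(@prev) -> 0
// tally seed(33) -> 33
// tally split(@prev) -> 1
// kalendar roll(337) -> 1846-09-30
// kalendar roll(-342) -> 1845-10-23
// kalendar anchor(1936-05-27) -> 1936-05-27
// kalendar roll(-397) -> 1935-04-26
// kalendar lastday() -> 1935-04-30
// tally minus(-46) -> 47
// tally seed(-29/4) -> -29/4
// tally plus(17/5) -> -77/20
// tally show() -> -77/20

Answer: 1845-10-23


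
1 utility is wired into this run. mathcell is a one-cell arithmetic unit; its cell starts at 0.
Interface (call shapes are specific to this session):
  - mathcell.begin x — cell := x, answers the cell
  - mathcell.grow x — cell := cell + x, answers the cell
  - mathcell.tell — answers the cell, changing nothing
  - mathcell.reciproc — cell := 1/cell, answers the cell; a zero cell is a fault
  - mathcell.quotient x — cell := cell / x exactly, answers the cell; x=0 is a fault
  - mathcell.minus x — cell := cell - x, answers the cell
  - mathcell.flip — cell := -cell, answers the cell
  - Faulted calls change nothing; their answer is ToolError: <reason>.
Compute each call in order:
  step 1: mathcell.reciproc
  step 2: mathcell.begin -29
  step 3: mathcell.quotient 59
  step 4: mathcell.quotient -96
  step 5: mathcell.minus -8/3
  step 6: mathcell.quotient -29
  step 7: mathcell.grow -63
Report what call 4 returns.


Now I run mathcell.reciproc(), and get ToolError: reciprocal of zero.
Then mathcell.begin with x='-29', and get -29.
I try mathcell.quotient with x='59', and see -29/59.
Then mathcell.quotient with x='-96', giving 29/5664.
I try mathcell.minus with x='-8/3', and get 15133/5664.
Then mathcell.quotient with x='-29', and see -15133/164256.
Calling mathcell.grow with x='-63', giving -10363261/164256.

Answer: 29/5664


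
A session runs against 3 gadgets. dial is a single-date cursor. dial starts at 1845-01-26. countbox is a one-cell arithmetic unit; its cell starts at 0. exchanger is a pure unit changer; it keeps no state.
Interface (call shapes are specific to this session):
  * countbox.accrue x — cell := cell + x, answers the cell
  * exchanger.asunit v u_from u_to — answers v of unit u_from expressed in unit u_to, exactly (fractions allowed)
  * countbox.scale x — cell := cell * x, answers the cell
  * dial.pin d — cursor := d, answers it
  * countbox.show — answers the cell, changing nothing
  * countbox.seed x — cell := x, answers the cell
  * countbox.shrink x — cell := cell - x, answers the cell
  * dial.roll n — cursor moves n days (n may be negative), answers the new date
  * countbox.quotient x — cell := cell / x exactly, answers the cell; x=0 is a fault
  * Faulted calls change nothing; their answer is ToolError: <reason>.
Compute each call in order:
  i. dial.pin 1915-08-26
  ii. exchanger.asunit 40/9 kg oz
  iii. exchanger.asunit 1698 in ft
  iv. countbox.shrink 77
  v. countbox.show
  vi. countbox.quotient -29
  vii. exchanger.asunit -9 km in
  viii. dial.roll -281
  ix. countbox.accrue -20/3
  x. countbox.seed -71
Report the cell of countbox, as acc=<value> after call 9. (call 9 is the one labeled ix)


~$ pin 1915-08-26
:: 1915-08-26
~$ asunit 40/9 kg oz
:: 64000000000/408233133
~$ asunit 1698 in ft
:: 283/2
~$ shrink 77
:: -77
~$ show
:: -77
~$ quotient -29
:: 77/29
~$ asunit -9 km in
:: -45000000/127
~$ roll -281
:: 1914-11-18
~$ accrue -20/3
:: -349/87
~$ seed -71
:: -71

Answer: acc=-349/87


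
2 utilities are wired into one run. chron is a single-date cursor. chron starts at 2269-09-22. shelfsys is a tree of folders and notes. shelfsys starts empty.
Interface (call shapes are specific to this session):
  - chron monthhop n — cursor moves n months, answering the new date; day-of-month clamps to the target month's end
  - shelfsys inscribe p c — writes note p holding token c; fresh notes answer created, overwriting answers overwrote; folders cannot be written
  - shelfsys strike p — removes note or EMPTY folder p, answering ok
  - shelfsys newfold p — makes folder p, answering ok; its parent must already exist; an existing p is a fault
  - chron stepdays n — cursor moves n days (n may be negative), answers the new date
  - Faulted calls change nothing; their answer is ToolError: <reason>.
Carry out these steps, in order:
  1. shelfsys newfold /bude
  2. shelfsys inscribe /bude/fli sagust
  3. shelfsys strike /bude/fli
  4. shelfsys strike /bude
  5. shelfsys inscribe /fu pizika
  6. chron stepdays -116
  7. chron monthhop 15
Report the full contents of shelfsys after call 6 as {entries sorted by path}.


# shelfsys newfold(p→/bude) ~> ok
# shelfsys inscribe(p→/bude/fli, c→sagust) ~> created
# shelfsys strike(p→/bude/fli) ~> ok
# shelfsys strike(p→/bude) ~> ok
# shelfsys inscribe(p→/fu, c→pizika) ~> created
# chron stepdays(n→-116) ~> 2269-05-29
# chron monthhop(n→15) ~> 2270-08-29

Answer: {fu=pizika}


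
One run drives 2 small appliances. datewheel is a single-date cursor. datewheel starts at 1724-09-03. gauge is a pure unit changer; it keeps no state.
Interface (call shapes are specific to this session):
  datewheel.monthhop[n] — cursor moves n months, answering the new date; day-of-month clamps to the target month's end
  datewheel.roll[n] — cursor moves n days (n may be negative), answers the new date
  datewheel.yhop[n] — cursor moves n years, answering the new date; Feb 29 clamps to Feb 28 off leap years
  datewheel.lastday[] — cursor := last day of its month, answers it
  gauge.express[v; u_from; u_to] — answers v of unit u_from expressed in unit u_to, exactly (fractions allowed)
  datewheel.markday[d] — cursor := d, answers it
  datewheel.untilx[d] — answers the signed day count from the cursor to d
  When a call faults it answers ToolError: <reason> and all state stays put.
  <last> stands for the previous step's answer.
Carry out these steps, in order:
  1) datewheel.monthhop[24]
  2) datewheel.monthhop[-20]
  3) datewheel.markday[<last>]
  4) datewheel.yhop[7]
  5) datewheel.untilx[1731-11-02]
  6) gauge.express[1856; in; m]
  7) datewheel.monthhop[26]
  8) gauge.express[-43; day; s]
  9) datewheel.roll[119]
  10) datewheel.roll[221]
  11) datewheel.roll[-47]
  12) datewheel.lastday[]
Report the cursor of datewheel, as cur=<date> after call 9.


Answer: cur=1734-06-30

Derivation:
Act: datewheel.monthhop[n→24]
Obs: 1726-09-03
Act: datewheel.monthhop[n→-20]
Obs: 1725-01-03
Act: datewheel.markday[d→<last>]
Obs: 1725-01-03
Act: datewheel.yhop[n→7]
Obs: 1732-01-03
Act: datewheel.untilx[d→1731-11-02]
Obs: -62
Act: gauge.express[v→1856; u_from→in; u_to→m]
Obs: 29464/625
Act: datewheel.monthhop[n→26]
Obs: 1734-03-03
Act: gauge.express[v→-43; u_from→day; u_to→s]
Obs: -3715200
Act: datewheel.roll[n→119]
Obs: 1734-06-30
Act: datewheel.roll[n→221]
Obs: 1735-02-06
Act: datewheel.roll[n→-47]
Obs: 1734-12-21
Act: datewheel.lastday[]
Obs: 1734-12-31


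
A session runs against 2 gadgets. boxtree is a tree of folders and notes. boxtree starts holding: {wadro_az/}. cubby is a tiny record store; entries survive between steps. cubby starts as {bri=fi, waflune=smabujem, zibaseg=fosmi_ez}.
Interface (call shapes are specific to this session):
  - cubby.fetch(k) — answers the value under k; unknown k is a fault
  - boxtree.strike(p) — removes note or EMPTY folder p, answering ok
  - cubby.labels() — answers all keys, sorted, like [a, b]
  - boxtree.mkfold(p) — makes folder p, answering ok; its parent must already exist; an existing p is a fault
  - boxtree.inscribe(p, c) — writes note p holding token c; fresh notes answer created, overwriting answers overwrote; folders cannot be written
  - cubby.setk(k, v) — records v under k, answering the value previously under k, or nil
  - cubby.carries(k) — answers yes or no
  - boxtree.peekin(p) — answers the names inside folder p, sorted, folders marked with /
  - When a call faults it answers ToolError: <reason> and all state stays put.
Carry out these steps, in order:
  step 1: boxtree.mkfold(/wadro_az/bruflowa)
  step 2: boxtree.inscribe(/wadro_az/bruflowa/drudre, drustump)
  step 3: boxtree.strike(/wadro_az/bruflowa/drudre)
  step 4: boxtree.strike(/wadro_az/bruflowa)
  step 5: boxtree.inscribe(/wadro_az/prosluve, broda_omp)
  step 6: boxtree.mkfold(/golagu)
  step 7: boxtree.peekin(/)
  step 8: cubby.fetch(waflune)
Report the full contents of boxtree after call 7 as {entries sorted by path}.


Answer: {golagu/, wadro_az/, wadro_az/prosluve=broda_omp}

Derivation:
→ boxtree.mkfold(/wadro_az/bruflowa)
← ok
→ boxtree.inscribe(/wadro_az/bruflowa/drudre, drustump)
← created
→ boxtree.strike(/wadro_az/bruflowa/drudre)
← ok
→ boxtree.strike(/wadro_az/bruflowa)
← ok
→ boxtree.inscribe(/wadro_az/prosluve, broda_omp)
← created
→ boxtree.mkfold(/golagu)
← ok
→ boxtree.peekin(/)
← [golagu/, wadro_az/]
→ cubby.fetch(waflune)
← smabujem


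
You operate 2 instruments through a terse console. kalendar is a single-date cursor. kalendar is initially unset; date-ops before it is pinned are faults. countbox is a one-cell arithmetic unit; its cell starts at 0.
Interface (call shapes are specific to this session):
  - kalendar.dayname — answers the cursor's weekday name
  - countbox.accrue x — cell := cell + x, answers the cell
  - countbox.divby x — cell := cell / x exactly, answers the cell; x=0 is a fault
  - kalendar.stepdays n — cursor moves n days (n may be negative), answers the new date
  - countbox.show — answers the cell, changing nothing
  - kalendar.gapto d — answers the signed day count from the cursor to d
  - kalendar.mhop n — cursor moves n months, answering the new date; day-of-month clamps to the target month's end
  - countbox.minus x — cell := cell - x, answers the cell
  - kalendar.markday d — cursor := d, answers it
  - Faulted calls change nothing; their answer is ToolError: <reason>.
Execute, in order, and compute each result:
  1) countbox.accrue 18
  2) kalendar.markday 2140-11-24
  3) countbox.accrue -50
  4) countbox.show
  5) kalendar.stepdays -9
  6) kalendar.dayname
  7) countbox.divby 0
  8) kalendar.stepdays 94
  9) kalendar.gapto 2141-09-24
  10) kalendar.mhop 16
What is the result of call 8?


! countbox.accrue(x=18) : 18
! kalendar.markday(d=2140-11-24) : 2140-11-24
! countbox.accrue(x=-50) : -32
! countbox.show() : -32
! kalendar.stepdays(n=-9) : 2140-11-15
! kalendar.dayname() : Tuesday
! countbox.divby(x=0) : ToolError: division by zero
! kalendar.stepdays(n=94) : 2141-02-17
! kalendar.gapto(d=2141-09-24) : 219
! kalendar.mhop(n=16) : 2142-06-17

Answer: 2141-02-17


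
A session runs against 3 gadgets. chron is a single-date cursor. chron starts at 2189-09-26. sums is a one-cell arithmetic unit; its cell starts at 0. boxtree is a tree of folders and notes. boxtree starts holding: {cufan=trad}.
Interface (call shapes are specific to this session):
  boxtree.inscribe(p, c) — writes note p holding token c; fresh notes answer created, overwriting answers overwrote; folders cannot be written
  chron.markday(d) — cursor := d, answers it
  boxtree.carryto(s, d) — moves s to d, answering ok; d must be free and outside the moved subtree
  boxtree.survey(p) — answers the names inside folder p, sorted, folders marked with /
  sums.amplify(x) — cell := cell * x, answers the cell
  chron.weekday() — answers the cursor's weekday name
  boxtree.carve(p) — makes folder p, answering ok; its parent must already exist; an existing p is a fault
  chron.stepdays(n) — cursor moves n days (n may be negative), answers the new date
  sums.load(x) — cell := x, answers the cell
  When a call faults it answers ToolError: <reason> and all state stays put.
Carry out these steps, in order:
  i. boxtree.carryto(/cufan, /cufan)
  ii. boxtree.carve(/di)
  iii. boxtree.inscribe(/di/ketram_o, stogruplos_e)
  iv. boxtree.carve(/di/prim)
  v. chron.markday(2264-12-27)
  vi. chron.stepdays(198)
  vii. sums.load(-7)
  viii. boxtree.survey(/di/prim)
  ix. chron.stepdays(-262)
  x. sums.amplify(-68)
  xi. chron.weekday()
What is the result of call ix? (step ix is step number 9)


Answer: 2264-10-24

Derivation:
→ carryto(s=/cufan, d=/cufan)
← ToolError: exists
→ carve(p=/di)
← ok
→ inscribe(p=/di/ketram_o, c=stogruplos_e)
← created
→ carve(p=/di/prim)
← ok
→ markday(d=2264-12-27)
← 2264-12-27
→ stepdays(n=198)
← 2265-07-13
→ load(x=-7)
← -7
→ survey(p=/di/prim)
← []
→ stepdays(n=-262)
← 2264-10-24
→ amplify(x=-68)
← 476
→ weekday()
← Monday


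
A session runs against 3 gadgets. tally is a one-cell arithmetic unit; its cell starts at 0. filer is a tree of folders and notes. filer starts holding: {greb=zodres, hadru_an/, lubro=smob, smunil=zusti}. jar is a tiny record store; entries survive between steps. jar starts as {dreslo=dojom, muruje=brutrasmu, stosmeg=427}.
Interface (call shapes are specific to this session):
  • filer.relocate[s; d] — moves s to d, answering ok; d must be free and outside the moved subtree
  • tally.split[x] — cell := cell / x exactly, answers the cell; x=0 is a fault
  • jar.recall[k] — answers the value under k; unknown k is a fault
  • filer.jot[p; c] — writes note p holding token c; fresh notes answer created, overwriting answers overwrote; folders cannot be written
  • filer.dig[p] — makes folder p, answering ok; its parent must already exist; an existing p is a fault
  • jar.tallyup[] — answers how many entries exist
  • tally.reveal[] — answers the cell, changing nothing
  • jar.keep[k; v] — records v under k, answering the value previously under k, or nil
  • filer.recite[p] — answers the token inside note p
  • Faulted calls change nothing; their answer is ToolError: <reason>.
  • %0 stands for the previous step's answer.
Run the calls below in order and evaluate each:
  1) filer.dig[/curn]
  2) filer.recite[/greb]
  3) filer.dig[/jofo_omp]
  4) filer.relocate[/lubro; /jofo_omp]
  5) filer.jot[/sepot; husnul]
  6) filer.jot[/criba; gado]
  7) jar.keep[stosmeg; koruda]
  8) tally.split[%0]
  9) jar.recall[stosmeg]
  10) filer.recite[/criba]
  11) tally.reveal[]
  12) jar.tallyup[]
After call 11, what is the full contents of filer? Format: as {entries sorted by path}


Answer: {criba=gado, curn/, greb=zodres, hadru_an/, jofo_omp/, lubro=smob, sepot=husnul, smunil=zusti}

Derivation:
-- 1. filer.dig(p='/curn') : ok
-- 2. filer.recite(p='/greb') : zodres
-- 3. filer.dig(p='/jofo_omp') : ok
-- 4. filer.relocate(s='/lubro', d='/jofo_omp') : ToolError: exists
-- 5. filer.jot(p='/sepot', c='husnul') : created
-- 6. filer.jot(p='/criba', c='gado') : created
-- 7. jar.keep(k='stosmeg', v='koruda') : 427
-- 8. tally.split(x='%0') : 0
-- 9. jar.recall(k='stosmeg') : koruda
-- 10. filer.recite(p='/criba') : gado
-- 11. tally.reveal() : 0
-- 12. jar.tallyup() : 3


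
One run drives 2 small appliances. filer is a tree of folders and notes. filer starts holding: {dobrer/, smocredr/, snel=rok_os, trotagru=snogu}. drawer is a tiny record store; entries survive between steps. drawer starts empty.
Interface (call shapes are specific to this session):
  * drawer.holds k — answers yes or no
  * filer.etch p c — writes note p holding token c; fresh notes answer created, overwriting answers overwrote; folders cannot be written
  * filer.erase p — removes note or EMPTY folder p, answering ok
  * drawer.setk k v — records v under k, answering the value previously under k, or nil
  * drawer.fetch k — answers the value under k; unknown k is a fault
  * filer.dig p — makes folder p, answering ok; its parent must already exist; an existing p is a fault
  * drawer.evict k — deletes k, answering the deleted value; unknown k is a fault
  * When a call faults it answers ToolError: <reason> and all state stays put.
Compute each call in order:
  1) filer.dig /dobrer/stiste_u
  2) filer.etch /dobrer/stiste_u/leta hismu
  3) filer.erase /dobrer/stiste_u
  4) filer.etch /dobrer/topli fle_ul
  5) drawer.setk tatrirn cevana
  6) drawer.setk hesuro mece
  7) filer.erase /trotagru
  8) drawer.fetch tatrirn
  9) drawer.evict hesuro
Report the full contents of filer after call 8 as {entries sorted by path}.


Do: filer.dig[/dobrer/stiste_u]
See: ok
Do: filer.etch[/dobrer/stiste_u/leta; hismu]
See: created
Do: filer.erase[/dobrer/stiste_u]
See: ToolError: not empty
Do: filer.etch[/dobrer/topli; fle_ul]
See: created
Do: drawer.setk[tatrirn; cevana]
See: nil
Do: drawer.setk[hesuro; mece]
See: nil
Do: filer.erase[/trotagru]
See: ok
Do: drawer.fetch[tatrirn]
See: cevana
Do: drawer.evict[hesuro]
See: mece

Answer: {dobrer/, dobrer/stiste_u/, dobrer/stiste_u/leta=hismu, dobrer/topli=fle_ul, smocredr/, snel=rok_os}


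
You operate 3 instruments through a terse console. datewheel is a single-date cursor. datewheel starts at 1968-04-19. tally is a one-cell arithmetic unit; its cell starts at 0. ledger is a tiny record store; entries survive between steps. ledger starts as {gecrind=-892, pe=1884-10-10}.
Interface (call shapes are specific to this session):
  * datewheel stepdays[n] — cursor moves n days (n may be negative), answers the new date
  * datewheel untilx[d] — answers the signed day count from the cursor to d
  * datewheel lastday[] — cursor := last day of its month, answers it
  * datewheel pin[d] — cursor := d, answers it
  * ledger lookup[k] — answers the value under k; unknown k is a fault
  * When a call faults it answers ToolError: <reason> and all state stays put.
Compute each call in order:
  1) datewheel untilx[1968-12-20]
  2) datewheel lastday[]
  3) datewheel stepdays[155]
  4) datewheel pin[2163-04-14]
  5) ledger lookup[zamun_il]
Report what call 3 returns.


Answer: 1968-10-02

Derivation:
CALL datewheel untilx[d→1968-12-20]
RET  245
CALL datewheel lastday[]
RET  1968-04-30
CALL datewheel stepdays[n→155]
RET  1968-10-02
CALL datewheel pin[d→2163-04-14]
RET  2163-04-14
CALL ledger lookup[k→zamun_il]
RET  ToolError: no such key zamun_il


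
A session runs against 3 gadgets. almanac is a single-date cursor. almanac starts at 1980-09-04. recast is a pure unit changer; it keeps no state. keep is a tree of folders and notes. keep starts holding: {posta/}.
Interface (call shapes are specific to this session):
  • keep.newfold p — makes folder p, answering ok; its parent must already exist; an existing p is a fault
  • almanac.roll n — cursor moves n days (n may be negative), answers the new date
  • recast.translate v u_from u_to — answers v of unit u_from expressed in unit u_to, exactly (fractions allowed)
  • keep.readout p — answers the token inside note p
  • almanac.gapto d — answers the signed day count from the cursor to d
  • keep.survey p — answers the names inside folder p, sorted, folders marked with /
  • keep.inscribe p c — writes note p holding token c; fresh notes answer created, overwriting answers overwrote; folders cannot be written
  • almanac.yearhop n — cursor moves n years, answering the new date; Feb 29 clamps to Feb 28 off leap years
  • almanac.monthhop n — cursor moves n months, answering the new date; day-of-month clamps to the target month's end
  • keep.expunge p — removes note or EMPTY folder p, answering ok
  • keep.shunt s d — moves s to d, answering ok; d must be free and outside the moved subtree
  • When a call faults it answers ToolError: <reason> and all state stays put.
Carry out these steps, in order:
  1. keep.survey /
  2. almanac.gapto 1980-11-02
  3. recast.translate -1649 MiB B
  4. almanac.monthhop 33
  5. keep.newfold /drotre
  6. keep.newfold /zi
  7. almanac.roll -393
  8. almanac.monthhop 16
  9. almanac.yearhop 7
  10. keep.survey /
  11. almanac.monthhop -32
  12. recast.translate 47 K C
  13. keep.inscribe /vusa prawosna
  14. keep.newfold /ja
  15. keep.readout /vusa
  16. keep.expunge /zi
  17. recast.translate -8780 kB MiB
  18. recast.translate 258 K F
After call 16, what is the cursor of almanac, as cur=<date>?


Step: keep.survey[/]
Result: [posta/]
Step: almanac.gapto[1980-11-02]
Result: 59
Step: recast.translate[-1649; MiB; B]
Result: -1729101824
Step: almanac.monthhop[33]
Result: 1983-06-04
Step: keep.newfold[/drotre]
Result: ok
Step: keep.newfold[/zi]
Result: ok
Step: almanac.roll[-393]
Result: 1982-05-07
Step: almanac.monthhop[16]
Result: 1983-09-07
Step: almanac.yearhop[7]
Result: 1990-09-07
Step: keep.survey[/]
Result: [drotre/, posta/, zi/]
Step: almanac.monthhop[-32]
Result: 1988-01-07
Step: recast.translate[47; K; C]
Result: -4523/20
Step: keep.inscribe[/vusa; prawosna]
Result: created
Step: keep.newfold[/ja]
Result: ok
Step: keep.readout[/vusa]
Result: prawosna
Step: keep.expunge[/zi]
Result: ok
Step: recast.translate[-8780; kB; MiB]
Result: -274375/32768
Step: recast.translate[258; K; F]
Result: 473/100

Answer: cur=1988-01-07


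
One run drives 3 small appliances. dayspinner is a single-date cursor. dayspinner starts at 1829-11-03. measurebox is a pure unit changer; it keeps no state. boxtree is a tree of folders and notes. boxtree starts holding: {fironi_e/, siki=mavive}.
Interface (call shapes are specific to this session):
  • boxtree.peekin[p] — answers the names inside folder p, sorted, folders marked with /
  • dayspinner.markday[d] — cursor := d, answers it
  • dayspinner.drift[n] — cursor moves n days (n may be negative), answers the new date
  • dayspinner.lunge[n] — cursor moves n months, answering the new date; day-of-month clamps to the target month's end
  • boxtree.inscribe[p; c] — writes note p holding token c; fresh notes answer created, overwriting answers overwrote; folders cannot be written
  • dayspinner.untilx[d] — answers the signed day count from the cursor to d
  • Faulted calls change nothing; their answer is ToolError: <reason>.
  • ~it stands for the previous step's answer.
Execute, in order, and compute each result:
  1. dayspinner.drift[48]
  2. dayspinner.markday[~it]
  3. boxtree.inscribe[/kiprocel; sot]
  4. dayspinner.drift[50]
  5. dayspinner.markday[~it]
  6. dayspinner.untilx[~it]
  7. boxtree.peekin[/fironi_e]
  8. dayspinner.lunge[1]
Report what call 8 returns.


·→ dayspinner.drift(n='48')
·← 1829-12-21
·→ dayspinner.markday(d='~it')
·← 1829-12-21
·→ boxtree.inscribe(p='/kiprocel', c='sot')
·← created
·→ dayspinner.drift(n='50')
·← 1830-02-09
·→ dayspinner.markday(d='~it')
·← 1830-02-09
·→ dayspinner.untilx(d='~it')
·← 0
·→ boxtree.peekin(p='/fironi_e')
·← []
·→ dayspinner.lunge(n='1')
·← 1830-03-09

Answer: 1830-03-09


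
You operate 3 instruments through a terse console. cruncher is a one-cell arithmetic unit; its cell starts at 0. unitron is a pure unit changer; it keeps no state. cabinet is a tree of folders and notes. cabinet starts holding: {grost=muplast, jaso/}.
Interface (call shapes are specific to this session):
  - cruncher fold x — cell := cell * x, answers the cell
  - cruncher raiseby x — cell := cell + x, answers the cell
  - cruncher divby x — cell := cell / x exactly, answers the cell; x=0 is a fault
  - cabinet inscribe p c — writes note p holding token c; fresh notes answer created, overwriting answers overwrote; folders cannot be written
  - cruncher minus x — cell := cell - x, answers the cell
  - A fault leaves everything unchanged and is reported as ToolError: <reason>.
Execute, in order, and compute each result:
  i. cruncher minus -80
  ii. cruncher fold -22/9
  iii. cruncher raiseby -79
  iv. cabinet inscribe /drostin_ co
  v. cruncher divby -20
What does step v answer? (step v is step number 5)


Answer: 2471/180

Derivation:
>> cruncher minus(-80)
<< 80
>> cruncher fold(-22/9)
<< -1760/9
>> cruncher raiseby(-79)
<< -2471/9
>> cabinet inscribe(/drostin_, co)
<< created
>> cruncher divby(-20)
<< 2471/180


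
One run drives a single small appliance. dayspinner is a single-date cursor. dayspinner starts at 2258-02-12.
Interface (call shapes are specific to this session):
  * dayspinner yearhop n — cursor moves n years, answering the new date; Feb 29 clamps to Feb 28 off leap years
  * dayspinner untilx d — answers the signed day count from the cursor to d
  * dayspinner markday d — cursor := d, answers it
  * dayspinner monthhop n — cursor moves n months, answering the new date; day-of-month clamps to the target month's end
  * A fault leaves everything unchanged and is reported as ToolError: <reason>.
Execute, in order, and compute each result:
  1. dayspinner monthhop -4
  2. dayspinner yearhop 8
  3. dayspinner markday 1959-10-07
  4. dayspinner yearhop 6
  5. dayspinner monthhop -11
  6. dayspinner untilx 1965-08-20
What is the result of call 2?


-> dayspinner monthhop(n→-4)
<- 2257-10-12
-> dayspinner yearhop(n→8)
<- 2265-10-12
-> dayspinner markday(d→1959-10-07)
<- 1959-10-07
-> dayspinner yearhop(n→6)
<- 1965-10-07
-> dayspinner monthhop(n→-11)
<- 1964-11-07
-> dayspinner untilx(d→1965-08-20)
<- 286

Answer: 2265-10-12


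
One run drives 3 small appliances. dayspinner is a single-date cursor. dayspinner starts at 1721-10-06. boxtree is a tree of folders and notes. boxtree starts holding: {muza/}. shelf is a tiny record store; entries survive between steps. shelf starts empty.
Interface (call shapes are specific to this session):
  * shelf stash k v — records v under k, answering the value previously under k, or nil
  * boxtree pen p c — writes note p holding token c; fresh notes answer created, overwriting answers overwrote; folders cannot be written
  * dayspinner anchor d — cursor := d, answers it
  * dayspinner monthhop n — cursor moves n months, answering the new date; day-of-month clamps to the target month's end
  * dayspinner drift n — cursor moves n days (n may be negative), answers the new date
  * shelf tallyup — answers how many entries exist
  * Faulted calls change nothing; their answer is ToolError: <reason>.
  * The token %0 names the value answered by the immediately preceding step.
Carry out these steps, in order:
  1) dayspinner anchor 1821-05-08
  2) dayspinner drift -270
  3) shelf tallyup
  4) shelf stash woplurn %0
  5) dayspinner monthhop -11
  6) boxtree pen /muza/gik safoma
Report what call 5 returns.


Do: dayspinner anchor[1821-05-08]
See: 1821-05-08
Do: dayspinner drift[-270]
See: 1820-08-11
Do: shelf tallyup[]
See: 0
Do: shelf stash[woplurn; %0]
See: nil
Do: dayspinner monthhop[-11]
See: 1819-09-11
Do: boxtree pen[/muza/gik; safoma]
See: created

Answer: 1819-09-11


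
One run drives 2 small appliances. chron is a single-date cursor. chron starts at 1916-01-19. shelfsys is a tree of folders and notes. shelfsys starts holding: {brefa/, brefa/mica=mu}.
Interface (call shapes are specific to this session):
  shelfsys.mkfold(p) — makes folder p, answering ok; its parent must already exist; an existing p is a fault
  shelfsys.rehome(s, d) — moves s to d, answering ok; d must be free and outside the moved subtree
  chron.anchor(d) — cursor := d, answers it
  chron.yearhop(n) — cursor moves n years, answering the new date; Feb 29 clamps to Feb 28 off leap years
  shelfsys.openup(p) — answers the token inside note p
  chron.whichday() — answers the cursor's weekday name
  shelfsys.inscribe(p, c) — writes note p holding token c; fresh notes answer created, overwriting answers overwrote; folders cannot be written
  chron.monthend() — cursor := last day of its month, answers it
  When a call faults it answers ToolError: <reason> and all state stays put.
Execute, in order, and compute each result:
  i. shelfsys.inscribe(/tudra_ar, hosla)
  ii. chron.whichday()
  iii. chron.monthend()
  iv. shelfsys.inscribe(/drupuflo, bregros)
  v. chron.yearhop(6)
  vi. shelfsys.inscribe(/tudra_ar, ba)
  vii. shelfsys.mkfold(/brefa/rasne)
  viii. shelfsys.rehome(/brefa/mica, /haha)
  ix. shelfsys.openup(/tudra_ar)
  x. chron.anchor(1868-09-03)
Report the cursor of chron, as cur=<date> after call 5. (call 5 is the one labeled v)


Answer: cur=1922-01-31

Derivation:
I run shelfsys.inscribe with p→/tudra_ar, c→hosla, → created.
Invoking chron.whichday, yielding Wednesday.
Calling chron.monthend, giving 1916-01-31.
I invoke shelfsys.inscribe with p→/drupuflo, c→bregros, yielding created.
Using chron.yearhop with n→6, which returns 1922-01-31.
I invoke shelfsys.inscribe with p→/tudra_ar, c→ba, giving overwrote.
I invoke shelfsys.mkfold with p→/brefa/rasne, and observe ok.
Then shelfsys.rehome with s→/brefa/mica, d→/haha, and get ok.
I call shelfsys.openup with p→/tudra_ar, yielding ba.
I invoke chron.anchor with d→1868-09-03, and get 1868-09-03.


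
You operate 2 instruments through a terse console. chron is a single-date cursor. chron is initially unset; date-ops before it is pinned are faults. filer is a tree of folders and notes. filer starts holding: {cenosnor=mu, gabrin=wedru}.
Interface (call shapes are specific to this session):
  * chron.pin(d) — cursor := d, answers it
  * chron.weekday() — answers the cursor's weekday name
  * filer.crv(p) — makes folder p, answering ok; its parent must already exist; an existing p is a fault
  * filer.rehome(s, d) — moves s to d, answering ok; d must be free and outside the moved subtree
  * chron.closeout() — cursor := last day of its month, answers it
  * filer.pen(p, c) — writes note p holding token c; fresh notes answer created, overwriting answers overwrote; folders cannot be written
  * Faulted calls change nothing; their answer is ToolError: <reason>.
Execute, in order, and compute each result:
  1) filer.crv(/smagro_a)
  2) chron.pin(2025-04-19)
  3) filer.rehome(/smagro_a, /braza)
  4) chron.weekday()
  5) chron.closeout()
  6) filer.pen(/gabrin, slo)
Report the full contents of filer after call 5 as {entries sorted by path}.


// 1. crv(/smagro_a) : ok
// 2. pin(2025-04-19) : 2025-04-19
// 3. rehome(/smagro_a, /braza) : ok
// 4. weekday() : Saturday
// 5. closeout() : 2025-04-30
// 6. pen(/gabrin, slo) : overwrote

Answer: {braza/, cenosnor=mu, gabrin=wedru}


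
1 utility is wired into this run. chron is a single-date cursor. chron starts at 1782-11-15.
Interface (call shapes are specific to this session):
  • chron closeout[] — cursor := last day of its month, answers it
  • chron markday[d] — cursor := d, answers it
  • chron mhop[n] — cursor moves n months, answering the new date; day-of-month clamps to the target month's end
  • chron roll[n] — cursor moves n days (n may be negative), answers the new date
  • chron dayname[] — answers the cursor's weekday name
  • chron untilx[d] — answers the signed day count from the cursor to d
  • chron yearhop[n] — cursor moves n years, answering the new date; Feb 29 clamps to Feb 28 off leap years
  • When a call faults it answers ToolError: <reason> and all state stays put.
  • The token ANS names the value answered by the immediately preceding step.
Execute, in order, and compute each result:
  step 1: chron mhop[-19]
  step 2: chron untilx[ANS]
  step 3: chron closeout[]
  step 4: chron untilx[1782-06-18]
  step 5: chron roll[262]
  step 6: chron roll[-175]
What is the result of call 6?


Answer: 1781-07-26

Derivation:
;; 1. chron mhop(n=-19) => 1781-04-15
;; 2. chron untilx(d=ANS) => 0
;; 3. chron closeout() => 1781-04-30
;; 4. chron untilx(d=1782-06-18) => 414
;; 5. chron roll(n=262) => 1782-01-17
;; 6. chron roll(n=-175) => 1781-07-26


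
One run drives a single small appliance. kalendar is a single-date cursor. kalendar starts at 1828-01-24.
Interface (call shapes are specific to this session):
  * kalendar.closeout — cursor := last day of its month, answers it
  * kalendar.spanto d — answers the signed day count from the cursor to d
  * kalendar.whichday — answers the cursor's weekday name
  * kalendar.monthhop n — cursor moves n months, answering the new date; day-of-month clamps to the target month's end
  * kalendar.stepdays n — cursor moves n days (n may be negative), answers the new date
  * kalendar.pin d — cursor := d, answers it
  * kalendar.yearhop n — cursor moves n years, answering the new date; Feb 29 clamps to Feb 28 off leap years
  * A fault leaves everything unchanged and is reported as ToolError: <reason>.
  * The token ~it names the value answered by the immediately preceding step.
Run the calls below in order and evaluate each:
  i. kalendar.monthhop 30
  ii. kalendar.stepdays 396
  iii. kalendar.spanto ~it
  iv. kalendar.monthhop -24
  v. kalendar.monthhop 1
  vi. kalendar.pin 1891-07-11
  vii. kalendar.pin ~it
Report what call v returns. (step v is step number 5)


Answer: 1829-09-24

Derivation:
I call kalendar.monthhop using 30, and see 1830-07-24.
Invoking kalendar.stepdays using 396, yielding 1831-08-24.
Then kalendar.spanto using ~it, and get 0.
Next I call kalendar.monthhop using -24, which returns 1829-08-24.
I run kalendar.monthhop using 1, and observe 1829-09-24.
Calling kalendar.pin using 1891-07-11, which returns 1891-07-11.
Calling kalendar.pin using ~it: 1891-07-11.


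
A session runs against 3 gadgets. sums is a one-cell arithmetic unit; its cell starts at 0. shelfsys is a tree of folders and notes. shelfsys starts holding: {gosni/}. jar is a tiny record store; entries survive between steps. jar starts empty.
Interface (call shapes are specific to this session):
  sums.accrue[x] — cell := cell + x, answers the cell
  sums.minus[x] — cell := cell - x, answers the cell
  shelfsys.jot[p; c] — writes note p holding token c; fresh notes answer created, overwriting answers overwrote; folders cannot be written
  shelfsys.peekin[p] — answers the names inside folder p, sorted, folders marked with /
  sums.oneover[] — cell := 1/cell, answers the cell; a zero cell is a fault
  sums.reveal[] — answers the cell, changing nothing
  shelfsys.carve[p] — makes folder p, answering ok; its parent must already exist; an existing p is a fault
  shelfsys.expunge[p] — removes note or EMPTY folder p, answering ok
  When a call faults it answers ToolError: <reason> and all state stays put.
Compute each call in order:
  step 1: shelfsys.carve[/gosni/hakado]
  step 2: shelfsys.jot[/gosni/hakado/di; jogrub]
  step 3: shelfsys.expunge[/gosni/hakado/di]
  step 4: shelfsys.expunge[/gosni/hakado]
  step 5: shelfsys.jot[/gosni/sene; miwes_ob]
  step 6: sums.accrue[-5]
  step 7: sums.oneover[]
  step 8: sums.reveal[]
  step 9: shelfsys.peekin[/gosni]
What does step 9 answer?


Using shelfsys.carve on p=/gosni/hakado, giving ok.
I call shelfsys.jot on p=/gosni/hakado/di, c=jogrub, yielding created.
I call shelfsys.expunge on p=/gosni/hakado/di: ok.
I call shelfsys.expunge on p=/gosni/hakado: ok.
Then shelfsys.jot on p=/gosni/sene, c=miwes_ob, → created.
I invoke sums.accrue on x=-5, and see -5.
Next I call sums.oneover, — result: -1/5.
I call sums.reveal(), giving -1/5.
Now I run shelfsys.peekin on p=/gosni, which returns [sene].

Answer: [sene]


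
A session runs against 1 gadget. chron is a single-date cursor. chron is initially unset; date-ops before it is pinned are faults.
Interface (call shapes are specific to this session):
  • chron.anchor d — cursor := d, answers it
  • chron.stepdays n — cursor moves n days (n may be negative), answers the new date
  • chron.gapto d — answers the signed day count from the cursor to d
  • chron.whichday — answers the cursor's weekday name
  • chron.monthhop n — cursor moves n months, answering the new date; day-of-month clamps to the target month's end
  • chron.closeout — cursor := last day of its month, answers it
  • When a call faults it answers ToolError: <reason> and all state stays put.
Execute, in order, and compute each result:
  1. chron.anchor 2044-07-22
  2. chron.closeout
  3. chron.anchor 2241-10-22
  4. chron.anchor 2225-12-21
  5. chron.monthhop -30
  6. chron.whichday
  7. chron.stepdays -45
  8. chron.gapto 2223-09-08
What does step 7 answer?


Then anchor on d='2044-07-22', — result: 2044-07-22.
I run closeout, and get 2044-07-31.
I call anchor on d='2241-10-22', yielding 2241-10-22.
I try anchor on d='2225-12-21', and get 2225-12-21.
I run monthhop on n='-30', → 2223-06-21.
Then whichday(), yielding Saturday.
Now I run stepdays on n='-45': 2223-05-07.
Invoking gapto on d='2223-09-08', and see 124.

Answer: 2223-05-07


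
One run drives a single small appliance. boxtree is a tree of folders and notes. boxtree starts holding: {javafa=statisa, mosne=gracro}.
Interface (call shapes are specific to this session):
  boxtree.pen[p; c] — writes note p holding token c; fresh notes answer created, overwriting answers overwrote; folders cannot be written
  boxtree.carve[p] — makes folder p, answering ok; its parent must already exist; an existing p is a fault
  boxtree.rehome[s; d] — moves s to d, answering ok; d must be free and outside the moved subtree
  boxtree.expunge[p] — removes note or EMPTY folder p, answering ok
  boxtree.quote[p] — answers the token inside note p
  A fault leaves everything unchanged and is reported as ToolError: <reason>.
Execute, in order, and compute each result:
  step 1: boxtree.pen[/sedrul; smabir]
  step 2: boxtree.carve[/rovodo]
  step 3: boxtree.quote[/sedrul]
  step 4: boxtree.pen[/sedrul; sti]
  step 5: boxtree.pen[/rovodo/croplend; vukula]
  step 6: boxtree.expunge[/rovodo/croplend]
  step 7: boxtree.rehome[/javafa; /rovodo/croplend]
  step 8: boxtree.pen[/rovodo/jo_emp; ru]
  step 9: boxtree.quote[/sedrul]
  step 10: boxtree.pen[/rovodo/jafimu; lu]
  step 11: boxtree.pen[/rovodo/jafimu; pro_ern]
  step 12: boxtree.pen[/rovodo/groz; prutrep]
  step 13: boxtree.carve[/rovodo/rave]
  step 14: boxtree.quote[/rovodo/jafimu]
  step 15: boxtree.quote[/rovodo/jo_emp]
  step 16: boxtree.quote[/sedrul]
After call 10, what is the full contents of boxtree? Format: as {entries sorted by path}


Answer: {mosne=gracro, rovodo/, rovodo/croplend=statisa, rovodo/jafimu=lu, rovodo/jo_emp=ru, sedrul=sti}

Derivation:
-> boxtree.pen(p=/sedrul, c=smabir)
<- created
-> boxtree.carve(p=/rovodo)
<- ok
-> boxtree.quote(p=/sedrul)
<- smabir
-> boxtree.pen(p=/sedrul, c=sti)
<- overwrote
-> boxtree.pen(p=/rovodo/croplend, c=vukula)
<- created
-> boxtree.expunge(p=/rovodo/croplend)
<- ok
-> boxtree.rehome(s=/javafa, d=/rovodo/croplend)
<- ok
-> boxtree.pen(p=/rovodo/jo_emp, c=ru)
<- created
-> boxtree.quote(p=/sedrul)
<- sti
-> boxtree.pen(p=/rovodo/jafimu, c=lu)
<- created
-> boxtree.pen(p=/rovodo/jafimu, c=pro_ern)
<- overwrote
-> boxtree.pen(p=/rovodo/groz, c=prutrep)
<- created
-> boxtree.carve(p=/rovodo/rave)
<- ok
-> boxtree.quote(p=/rovodo/jafimu)
<- pro_ern
-> boxtree.quote(p=/rovodo/jo_emp)
<- ru
-> boxtree.quote(p=/sedrul)
<- sti
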